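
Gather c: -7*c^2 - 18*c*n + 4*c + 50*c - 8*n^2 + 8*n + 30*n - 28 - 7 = -7*c^2 + c*(54 - 18*n) - 8*n^2 + 38*n - 35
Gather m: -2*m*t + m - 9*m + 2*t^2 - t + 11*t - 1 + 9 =m*(-2*t - 8) + 2*t^2 + 10*t + 8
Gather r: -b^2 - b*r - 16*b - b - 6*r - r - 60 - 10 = -b^2 - 17*b + r*(-b - 7) - 70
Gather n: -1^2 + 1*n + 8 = n + 7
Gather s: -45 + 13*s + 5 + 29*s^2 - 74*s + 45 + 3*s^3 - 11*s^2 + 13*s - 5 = 3*s^3 + 18*s^2 - 48*s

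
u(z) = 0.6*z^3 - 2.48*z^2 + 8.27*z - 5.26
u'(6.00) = 43.31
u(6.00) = 84.68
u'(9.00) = 109.43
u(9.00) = 305.69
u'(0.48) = 6.30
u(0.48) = -1.80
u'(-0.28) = 9.80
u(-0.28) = -7.78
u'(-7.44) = 144.81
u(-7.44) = -451.16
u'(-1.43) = 19.04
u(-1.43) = -23.91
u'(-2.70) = 34.78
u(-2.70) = -57.48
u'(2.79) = 8.44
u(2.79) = 11.54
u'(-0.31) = 9.98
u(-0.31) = -8.08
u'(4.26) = 19.81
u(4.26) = 31.35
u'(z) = 1.8*z^2 - 4.96*z + 8.27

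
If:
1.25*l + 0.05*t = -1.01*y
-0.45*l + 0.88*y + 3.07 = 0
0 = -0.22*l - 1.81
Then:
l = -8.23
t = 361.14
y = -7.70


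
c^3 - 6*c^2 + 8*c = c*(c - 4)*(c - 2)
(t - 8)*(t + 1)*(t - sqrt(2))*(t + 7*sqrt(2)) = t^4 - 7*t^3 + 6*sqrt(2)*t^3 - 42*sqrt(2)*t^2 - 22*t^2 - 48*sqrt(2)*t + 98*t + 112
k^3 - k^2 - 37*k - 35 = (k - 7)*(k + 1)*(k + 5)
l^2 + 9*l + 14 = (l + 2)*(l + 7)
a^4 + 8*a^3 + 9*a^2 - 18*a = a*(a - 1)*(a + 3)*(a + 6)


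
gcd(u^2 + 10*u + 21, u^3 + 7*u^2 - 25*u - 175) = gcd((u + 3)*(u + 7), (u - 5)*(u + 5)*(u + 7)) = u + 7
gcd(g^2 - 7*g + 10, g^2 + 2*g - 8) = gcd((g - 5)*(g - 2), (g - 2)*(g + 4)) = g - 2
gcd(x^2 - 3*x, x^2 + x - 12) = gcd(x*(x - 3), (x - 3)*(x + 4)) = x - 3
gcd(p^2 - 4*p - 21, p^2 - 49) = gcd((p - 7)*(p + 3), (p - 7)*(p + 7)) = p - 7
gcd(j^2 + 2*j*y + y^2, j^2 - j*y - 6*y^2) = 1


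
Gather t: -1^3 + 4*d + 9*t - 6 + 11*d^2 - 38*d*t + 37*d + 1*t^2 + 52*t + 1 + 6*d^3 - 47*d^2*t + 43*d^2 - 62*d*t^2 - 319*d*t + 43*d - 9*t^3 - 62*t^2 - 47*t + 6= 6*d^3 + 54*d^2 + 84*d - 9*t^3 + t^2*(-62*d - 61) + t*(-47*d^2 - 357*d + 14)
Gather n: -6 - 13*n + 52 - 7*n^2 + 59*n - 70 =-7*n^2 + 46*n - 24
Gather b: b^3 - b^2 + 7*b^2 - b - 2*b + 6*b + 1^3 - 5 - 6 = b^3 + 6*b^2 + 3*b - 10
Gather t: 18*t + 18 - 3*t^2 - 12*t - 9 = -3*t^2 + 6*t + 9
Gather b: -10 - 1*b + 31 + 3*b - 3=2*b + 18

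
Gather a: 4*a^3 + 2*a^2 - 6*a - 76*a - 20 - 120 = 4*a^3 + 2*a^2 - 82*a - 140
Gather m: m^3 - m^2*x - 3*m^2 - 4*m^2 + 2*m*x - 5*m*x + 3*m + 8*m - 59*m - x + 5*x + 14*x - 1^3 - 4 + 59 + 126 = m^3 + m^2*(-x - 7) + m*(-3*x - 48) + 18*x + 180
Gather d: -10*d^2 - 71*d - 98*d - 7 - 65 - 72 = -10*d^2 - 169*d - 144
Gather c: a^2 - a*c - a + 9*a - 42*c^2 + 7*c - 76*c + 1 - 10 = a^2 + 8*a - 42*c^2 + c*(-a - 69) - 9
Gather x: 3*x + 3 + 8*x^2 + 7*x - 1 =8*x^2 + 10*x + 2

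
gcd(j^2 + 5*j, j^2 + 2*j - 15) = j + 5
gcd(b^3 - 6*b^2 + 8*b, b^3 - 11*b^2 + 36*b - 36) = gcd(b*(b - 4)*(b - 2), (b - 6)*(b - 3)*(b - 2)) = b - 2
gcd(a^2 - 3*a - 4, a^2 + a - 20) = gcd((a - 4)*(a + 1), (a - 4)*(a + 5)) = a - 4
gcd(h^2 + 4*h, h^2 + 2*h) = h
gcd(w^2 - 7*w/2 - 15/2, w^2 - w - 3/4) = 1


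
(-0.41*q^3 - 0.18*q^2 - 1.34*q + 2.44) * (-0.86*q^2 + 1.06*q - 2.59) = 0.3526*q^5 - 0.2798*q^4 + 2.0235*q^3 - 3.0526*q^2 + 6.057*q - 6.3196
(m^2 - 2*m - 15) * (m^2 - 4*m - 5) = m^4 - 6*m^3 - 12*m^2 + 70*m + 75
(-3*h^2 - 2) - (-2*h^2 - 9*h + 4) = -h^2 + 9*h - 6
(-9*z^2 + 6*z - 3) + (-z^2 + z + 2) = -10*z^2 + 7*z - 1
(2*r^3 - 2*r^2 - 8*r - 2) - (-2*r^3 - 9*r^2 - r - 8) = 4*r^3 + 7*r^2 - 7*r + 6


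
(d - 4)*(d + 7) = d^2 + 3*d - 28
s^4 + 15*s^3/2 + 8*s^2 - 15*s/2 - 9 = (s - 1)*(s + 1)*(s + 3/2)*(s + 6)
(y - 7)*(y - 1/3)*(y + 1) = y^3 - 19*y^2/3 - 5*y + 7/3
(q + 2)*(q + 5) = q^2 + 7*q + 10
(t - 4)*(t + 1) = t^2 - 3*t - 4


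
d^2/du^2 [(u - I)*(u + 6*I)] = 2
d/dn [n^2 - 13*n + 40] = 2*n - 13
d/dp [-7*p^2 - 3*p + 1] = -14*p - 3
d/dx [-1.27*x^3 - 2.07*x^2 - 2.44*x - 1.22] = -3.81*x^2 - 4.14*x - 2.44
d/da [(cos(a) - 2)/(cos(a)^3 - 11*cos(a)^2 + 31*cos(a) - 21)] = (91*cos(a) - 17*cos(2*a) + cos(3*a) - 99)*sin(a)/(2*(cos(a)^3 - 11*cos(a)^2 + 31*cos(a) - 21)^2)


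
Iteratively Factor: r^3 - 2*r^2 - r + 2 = (r + 1)*(r^2 - 3*r + 2) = (r - 1)*(r + 1)*(r - 2)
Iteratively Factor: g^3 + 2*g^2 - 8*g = (g + 4)*(g^2 - 2*g) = (g - 2)*(g + 4)*(g)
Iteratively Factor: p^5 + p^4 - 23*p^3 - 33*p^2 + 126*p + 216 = (p - 3)*(p^4 + 4*p^3 - 11*p^2 - 66*p - 72) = (p - 4)*(p - 3)*(p^3 + 8*p^2 + 21*p + 18) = (p - 4)*(p - 3)*(p + 2)*(p^2 + 6*p + 9) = (p - 4)*(p - 3)*(p + 2)*(p + 3)*(p + 3)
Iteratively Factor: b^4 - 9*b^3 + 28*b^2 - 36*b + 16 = (b - 2)*(b^3 - 7*b^2 + 14*b - 8) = (b - 2)^2*(b^2 - 5*b + 4) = (b - 4)*(b - 2)^2*(b - 1)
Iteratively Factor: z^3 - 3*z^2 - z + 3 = (z - 1)*(z^2 - 2*z - 3) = (z - 1)*(z + 1)*(z - 3)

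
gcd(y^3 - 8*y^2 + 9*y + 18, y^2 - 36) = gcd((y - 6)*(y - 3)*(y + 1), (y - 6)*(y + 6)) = y - 6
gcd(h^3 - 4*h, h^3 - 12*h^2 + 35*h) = h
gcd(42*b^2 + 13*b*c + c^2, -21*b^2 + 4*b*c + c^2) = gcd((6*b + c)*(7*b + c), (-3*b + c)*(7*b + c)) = 7*b + c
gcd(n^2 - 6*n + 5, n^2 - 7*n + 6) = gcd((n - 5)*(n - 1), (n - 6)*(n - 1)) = n - 1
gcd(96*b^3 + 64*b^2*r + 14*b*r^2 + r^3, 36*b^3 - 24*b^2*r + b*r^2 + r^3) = 6*b + r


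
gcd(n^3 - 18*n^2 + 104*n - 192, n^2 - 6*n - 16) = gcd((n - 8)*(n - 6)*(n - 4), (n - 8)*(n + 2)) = n - 8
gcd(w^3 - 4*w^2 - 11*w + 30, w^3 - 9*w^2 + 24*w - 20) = w^2 - 7*w + 10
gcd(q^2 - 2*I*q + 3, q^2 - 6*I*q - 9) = q - 3*I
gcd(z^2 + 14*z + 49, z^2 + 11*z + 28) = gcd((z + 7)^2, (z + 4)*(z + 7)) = z + 7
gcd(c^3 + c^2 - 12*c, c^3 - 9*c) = c^2 - 3*c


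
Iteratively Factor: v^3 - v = (v - 1)*(v^2 + v) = (v - 1)*(v + 1)*(v)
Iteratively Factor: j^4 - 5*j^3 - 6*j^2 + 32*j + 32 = (j - 4)*(j^3 - j^2 - 10*j - 8) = (j - 4)*(j + 2)*(j^2 - 3*j - 4) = (j - 4)*(j + 1)*(j + 2)*(j - 4)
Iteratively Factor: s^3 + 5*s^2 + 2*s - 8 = (s + 2)*(s^2 + 3*s - 4) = (s + 2)*(s + 4)*(s - 1)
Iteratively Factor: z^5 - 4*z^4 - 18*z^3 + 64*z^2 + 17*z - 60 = (z - 3)*(z^4 - z^3 - 21*z^2 + z + 20) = (z - 3)*(z + 1)*(z^3 - 2*z^2 - 19*z + 20) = (z - 3)*(z + 1)*(z + 4)*(z^2 - 6*z + 5) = (z - 5)*(z - 3)*(z + 1)*(z + 4)*(z - 1)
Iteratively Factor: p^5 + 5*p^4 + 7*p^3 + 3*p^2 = (p)*(p^4 + 5*p^3 + 7*p^2 + 3*p) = p*(p + 1)*(p^3 + 4*p^2 + 3*p) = p*(p + 1)*(p + 3)*(p^2 + p) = p*(p + 1)^2*(p + 3)*(p)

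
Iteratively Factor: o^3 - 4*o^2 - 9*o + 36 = (o - 4)*(o^2 - 9) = (o - 4)*(o + 3)*(o - 3)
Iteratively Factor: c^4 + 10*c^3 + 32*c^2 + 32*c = (c + 4)*(c^3 + 6*c^2 + 8*c) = c*(c + 4)*(c^2 + 6*c + 8) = c*(c + 4)^2*(c + 2)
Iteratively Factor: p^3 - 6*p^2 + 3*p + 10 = (p - 5)*(p^2 - p - 2) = (p - 5)*(p - 2)*(p + 1)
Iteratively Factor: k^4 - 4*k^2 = (k)*(k^3 - 4*k) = k*(k - 2)*(k^2 + 2*k) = k*(k - 2)*(k + 2)*(k)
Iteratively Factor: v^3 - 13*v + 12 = (v - 1)*(v^2 + v - 12) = (v - 3)*(v - 1)*(v + 4)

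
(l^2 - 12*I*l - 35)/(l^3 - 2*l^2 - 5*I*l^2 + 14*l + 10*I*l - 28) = (l - 5*I)/(l^2 + 2*l*(-1 + I) - 4*I)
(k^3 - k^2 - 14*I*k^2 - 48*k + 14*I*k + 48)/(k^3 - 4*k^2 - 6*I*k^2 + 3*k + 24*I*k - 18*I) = (k - 8*I)/(k - 3)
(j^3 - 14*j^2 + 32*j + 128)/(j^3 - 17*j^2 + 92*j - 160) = (j^2 - 6*j - 16)/(j^2 - 9*j + 20)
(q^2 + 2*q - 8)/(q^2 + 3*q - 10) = (q + 4)/(q + 5)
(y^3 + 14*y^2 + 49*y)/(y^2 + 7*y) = y + 7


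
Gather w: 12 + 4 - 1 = 15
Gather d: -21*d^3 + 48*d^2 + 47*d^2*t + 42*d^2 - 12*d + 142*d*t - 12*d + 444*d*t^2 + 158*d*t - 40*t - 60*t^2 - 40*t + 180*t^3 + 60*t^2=-21*d^3 + d^2*(47*t + 90) + d*(444*t^2 + 300*t - 24) + 180*t^3 - 80*t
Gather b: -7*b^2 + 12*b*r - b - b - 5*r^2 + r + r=-7*b^2 + b*(12*r - 2) - 5*r^2 + 2*r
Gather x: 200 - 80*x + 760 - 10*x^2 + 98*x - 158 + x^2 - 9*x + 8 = -9*x^2 + 9*x + 810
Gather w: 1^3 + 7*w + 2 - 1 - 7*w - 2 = 0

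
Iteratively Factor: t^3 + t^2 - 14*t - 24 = (t + 3)*(t^2 - 2*t - 8) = (t + 2)*(t + 3)*(t - 4)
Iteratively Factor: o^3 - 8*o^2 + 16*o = (o)*(o^2 - 8*o + 16) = o*(o - 4)*(o - 4)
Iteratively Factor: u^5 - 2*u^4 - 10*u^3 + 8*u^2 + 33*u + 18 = (u + 2)*(u^4 - 4*u^3 - 2*u^2 + 12*u + 9) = (u + 1)*(u + 2)*(u^3 - 5*u^2 + 3*u + 9) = (u + 1)^2*(u + 2)*(u^2 - 6*u + 9) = (u - 3)*(u + 1)^2*(u + 2)*(u - 3)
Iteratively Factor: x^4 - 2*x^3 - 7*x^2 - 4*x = (x)*(x^3 - 2*x^2 - 7*x - 4) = x*(x + 1)*(x^2 - 3*x - 4) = x*(x + 1)^2*(x - 4)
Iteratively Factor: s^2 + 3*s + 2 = (s + 1)*(s + 2)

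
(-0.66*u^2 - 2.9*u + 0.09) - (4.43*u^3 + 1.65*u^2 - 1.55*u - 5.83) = -4.43*u^3 - 2.31*u^2 - 1.35*u + 5.92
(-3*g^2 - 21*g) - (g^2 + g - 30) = -4*g^2 - 22*g + 30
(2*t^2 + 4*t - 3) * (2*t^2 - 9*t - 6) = 4*t^4 - 10*t^3 - 54*t^2 + 3*t + 18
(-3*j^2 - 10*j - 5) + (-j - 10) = -3*j^2 - 11*j - 15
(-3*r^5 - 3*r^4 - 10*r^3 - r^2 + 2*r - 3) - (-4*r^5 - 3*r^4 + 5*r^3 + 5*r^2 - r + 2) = r^5 - 15*r^3 - 6*r^2 + 3*r - 5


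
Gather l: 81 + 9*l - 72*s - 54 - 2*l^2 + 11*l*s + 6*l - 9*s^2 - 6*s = -2*l^2 + l*(11*s + 15) - 9*s^2 - 78*s + 27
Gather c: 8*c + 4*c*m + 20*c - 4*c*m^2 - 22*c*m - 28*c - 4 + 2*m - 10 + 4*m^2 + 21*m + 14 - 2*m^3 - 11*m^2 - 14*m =c*(-4*m^2 - 18*m) - 2*m^3 - 7*m^2 + 9*m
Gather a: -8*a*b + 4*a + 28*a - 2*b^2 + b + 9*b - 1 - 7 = a*(32 - 8*b) - 2*b^2 + 10*b - 8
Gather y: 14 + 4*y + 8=4*y + 22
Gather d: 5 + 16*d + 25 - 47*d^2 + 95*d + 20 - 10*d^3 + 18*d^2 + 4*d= -10*d^3 - 29*d^2 + 115*d + 50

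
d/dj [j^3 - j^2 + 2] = j*(3*j - 2)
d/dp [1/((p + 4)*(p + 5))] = (-2*p - 9)/(p^4 + 18*p^3 + 121*p^2 + 360*p + 400)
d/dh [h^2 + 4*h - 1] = 2*h + 4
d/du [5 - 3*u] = -3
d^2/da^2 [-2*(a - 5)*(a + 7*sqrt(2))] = -4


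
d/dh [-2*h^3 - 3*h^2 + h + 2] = -6*h^2 - 6*h + 1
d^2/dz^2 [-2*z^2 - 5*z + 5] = -4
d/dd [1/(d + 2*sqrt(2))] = -1/(d + 2*sqrt(2))^2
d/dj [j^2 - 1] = 2*j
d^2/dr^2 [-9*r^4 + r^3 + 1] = 6*r*(1 - 18*r)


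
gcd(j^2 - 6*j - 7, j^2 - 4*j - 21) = j - 7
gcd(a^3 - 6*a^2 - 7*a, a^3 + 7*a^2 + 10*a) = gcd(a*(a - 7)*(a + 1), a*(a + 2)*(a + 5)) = a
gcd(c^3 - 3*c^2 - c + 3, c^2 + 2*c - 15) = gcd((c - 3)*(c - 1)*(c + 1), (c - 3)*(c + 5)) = c - 3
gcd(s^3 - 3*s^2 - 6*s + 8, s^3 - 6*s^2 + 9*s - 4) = s^2 - 5*s + 4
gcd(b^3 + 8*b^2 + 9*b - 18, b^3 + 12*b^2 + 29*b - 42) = b^2 + 5*b - 6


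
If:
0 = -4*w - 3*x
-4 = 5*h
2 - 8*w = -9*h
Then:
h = -4/5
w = -13/20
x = 13/15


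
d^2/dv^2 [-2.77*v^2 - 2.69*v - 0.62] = -5.54000000000000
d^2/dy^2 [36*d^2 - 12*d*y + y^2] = 2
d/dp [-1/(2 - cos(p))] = sin(p)/(cos(p) - 2)^2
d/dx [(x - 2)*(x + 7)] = 2*x + 5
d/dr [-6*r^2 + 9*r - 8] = 9 - 12*r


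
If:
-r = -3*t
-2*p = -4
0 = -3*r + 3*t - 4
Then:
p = 2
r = -2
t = -2/3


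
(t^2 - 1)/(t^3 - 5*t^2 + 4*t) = (t + 1)/(t*(t - 4))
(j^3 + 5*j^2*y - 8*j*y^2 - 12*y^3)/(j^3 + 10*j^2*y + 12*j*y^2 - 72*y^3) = (j + y)/(j + 6*y)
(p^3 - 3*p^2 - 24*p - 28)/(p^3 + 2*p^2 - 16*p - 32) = (p^2 - 5*p - 14)/(p^2 - 16)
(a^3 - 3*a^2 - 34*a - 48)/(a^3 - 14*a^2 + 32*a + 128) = (a + 3)/(a - 8)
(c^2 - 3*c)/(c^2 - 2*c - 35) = c*(3 - c)/(-c^2 + 2*c + 35)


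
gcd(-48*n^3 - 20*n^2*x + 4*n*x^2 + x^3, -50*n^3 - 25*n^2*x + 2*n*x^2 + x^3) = 2*n + x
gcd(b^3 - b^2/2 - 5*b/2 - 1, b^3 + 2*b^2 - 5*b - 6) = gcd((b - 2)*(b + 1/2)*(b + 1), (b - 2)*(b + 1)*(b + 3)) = b^2 - b - 2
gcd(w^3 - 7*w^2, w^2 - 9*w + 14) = w - 7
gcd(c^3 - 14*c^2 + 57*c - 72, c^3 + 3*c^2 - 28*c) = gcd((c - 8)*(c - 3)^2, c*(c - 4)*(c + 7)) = 1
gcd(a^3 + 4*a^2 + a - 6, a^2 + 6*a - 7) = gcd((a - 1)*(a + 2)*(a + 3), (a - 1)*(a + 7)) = a - 1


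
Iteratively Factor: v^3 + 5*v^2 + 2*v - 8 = (v + 4)*(v^2 + v - 2) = (v - 1)*(v + 4)*(v + 2)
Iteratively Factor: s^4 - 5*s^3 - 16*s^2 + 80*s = (s - 5)*(s^3 - 16*s) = (s - 5)*(s + 4)*(s^2 - 4*s) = (s - 5)*(s - 4)*(s + 4)*(s)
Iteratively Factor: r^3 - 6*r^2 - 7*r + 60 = (r - 5)*(r^2 - r - 12) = (r - 5)*(r + 3)*(r - 4)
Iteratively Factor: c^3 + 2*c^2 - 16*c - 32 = (c + 4)*(c^2 - 2*c - 8) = (c + 2)*(c + 4)*(c - 4)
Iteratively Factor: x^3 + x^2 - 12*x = (x + 4)*(x^2 - 3*x) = x*(x + 4)*(x - 3)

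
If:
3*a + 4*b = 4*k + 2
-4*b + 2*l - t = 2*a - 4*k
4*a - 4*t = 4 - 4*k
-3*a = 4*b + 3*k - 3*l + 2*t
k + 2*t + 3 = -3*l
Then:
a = -17/4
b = 241/48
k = 4/3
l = 7/6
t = -47/12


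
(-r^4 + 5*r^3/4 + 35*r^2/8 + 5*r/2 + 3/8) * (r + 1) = -r^5 + r^4/4 + 45*r^3/8 + 55*r^2/8 + 23*r/8 + 3/8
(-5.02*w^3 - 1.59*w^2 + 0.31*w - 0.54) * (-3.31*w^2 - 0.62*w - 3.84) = 16.6162*w^5 + 8.3753*w^4 + 19.2365*w^3 + 7.7008*w^2 - 0.8556*w + 2.0736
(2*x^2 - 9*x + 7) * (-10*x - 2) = -20*x^3 + 86*x^2 - 52*x - 14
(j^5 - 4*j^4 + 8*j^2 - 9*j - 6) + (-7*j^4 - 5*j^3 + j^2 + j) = j^5 - 11*j^4 - 5*j^3 + 9*j^2 - 8*j - 6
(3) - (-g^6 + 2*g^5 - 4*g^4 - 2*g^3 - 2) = g^6 - 2*g^5 + 4*g^4 + 2*g^3 + 5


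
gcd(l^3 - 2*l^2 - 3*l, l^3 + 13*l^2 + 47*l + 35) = l + 1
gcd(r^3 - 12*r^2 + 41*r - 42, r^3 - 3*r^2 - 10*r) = 1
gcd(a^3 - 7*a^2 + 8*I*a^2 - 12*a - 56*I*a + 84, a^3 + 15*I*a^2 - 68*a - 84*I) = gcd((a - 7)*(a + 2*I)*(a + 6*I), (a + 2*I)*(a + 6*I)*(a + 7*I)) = a^2 + 8*I*a - 12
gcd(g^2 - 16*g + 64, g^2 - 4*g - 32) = g - 8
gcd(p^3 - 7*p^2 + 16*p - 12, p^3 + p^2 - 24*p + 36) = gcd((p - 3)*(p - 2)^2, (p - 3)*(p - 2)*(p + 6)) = p^2 - 5*p + 6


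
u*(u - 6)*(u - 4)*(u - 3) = u^4 - 13*u^3 + 54*u^2 - 72*u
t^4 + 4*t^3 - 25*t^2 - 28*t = t*(t - 4)*(t + 1)*(t + 7)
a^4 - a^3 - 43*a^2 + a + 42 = (a - 7)*(a - 1)*(a + 1)*(a + 6)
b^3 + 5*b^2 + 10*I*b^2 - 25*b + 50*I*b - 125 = (b + 5)*(b + 5*I)^2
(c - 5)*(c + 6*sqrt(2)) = c^2 - 5*c + 6*sqrt(2)*c - 30*sqrt(2)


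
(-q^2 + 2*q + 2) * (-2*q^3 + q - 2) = 2*q^5 - 4*q^4 - 5*q^3 + 4*q^2 - 2*q - 4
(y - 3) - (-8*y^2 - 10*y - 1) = 8*y^2 + 11*y - 2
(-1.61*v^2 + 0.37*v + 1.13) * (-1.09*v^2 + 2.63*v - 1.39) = 1.7549*v^4 - 4.6376*v^3 + 1.9793*v^2 + 2.4576*v - 1.5707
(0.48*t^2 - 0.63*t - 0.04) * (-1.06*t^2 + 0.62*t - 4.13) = -0.5088*t^4 + 0.9654*t^3 - 2.3306*t^2 + 2.5771*t + 0.1652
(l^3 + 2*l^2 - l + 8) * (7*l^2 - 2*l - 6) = 7*l^5 + 12*l^4 - 17*l^3 + 46*l^2 - 10*l - 48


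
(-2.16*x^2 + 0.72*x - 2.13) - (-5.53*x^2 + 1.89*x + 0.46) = 3.37*x^2 - 1.17*x - 2.59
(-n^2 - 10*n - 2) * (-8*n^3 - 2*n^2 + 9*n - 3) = 8*n^5 + 82*n^4 + 27*n^3 - 83*n^2 + 12*n + 6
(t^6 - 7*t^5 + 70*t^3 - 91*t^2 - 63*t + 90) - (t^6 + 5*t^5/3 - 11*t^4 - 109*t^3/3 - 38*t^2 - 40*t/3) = -26*t^5/3 + 11*t^4 + 319*t^3/3 - 53*t^2 - 149*t/3 + 90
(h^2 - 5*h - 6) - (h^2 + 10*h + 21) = -15*h - 27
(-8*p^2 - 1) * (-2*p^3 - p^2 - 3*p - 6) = 16*p^5 + 8*p^4 + 26*p^3 + 49*p^2 + 3*p + 6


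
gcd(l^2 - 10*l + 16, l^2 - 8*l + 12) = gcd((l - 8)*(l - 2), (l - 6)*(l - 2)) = l - 2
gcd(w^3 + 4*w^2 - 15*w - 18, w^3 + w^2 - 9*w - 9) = w^2 - 2*w - 3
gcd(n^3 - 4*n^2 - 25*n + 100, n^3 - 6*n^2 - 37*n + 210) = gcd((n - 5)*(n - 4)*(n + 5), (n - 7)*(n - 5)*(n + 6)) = n - 5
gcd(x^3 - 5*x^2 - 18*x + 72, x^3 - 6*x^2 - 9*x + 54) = x^2 - 9*x + 18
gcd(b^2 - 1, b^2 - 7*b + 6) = b - 1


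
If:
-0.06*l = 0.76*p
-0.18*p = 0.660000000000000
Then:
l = 46.44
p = -3.67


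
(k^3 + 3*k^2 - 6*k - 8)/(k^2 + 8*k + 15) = (k^3 + 3*k^2 - 6*k - 8)/(k^2 + 8*k + 15)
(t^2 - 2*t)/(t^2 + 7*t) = (t - 2)/(t + 7)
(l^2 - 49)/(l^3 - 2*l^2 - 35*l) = (l + 7)/(l*(l + 5))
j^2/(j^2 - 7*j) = j/(j - 7)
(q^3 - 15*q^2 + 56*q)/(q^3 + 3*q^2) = (q^2 - 15*q + 56)/(q*(q + 3))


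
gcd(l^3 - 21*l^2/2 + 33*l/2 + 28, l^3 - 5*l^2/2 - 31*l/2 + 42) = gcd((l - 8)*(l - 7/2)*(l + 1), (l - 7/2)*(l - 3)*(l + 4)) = l - 7/2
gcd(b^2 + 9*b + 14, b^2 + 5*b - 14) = b + 7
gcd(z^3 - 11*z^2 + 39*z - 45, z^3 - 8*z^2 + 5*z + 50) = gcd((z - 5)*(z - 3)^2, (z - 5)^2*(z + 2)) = z - 5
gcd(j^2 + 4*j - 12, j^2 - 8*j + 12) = j - 2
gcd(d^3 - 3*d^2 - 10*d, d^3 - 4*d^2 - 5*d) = d^2 - 5*d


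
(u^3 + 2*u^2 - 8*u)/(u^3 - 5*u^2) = (u^2 + 2*u - 8)/(u*(u - 5))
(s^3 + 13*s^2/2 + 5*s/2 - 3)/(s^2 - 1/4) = 2*(s^2 + 7*s + 6)/(2*s + 1)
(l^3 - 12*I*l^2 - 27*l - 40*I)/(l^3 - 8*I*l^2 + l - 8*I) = (l - 5*I)/(l - I)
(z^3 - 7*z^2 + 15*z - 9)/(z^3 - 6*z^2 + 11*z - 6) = (z - 3)/(z - 2)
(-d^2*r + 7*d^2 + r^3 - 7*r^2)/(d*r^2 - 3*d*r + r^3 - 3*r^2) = (-d*r + 7*d + r^2 - 7*r)/(r*(r - 3))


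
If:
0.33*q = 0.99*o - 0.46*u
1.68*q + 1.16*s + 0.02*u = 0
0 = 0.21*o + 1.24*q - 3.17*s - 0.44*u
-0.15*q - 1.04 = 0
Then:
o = -68.37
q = -6.93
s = 12.49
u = -142.18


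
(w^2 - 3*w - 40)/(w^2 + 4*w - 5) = (w - 8)/(w - 1)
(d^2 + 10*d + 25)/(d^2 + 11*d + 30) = (d + 5)/(d + 6)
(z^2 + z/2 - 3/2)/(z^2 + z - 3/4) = 2*(z - 1)/(2*z - 1)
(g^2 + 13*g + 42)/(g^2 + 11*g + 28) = (g + 6)/(g + 4)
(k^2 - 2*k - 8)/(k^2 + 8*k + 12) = (k - 4)/(k + 6)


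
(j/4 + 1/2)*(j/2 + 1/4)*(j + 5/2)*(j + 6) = j^4/8 + 11*j^3/8 + 149*j^2/32 + 23*j/4 + 15/8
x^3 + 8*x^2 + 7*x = x*(x + 1)*(x + 7)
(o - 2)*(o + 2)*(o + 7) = o^3 + 7*o^2 - 4*o - 28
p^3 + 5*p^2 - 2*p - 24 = (p - 2)*(p + 3)*(p + 4)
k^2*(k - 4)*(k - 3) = k^4 - 7*k^3 + 12*k^2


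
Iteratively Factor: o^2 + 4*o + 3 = (o + 3)*(o + 1)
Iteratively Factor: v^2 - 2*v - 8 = (v + 2)*(v - 4)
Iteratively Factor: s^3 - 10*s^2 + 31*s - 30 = (s - 3)*(s^2 - 7*s + 10) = (s - 3)*(s - 2)*(s - 5)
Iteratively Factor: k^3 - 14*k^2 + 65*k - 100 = (k - 4)*(k^2 - 10*k + 25) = (k - 5)*(k - 4)*(k - 5)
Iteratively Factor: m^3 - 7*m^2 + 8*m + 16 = (m - 4)*(m^2 - 3*m - 4) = (m - 4)^2*(m + 1)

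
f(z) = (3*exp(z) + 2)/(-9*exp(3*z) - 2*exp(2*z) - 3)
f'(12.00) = 0.00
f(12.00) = 0.00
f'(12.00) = 0.00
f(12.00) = 0.00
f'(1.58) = 0.03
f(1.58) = -0.02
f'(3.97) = 0.00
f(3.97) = -0.00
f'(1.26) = 0.06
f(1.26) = -0.03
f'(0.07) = 0.54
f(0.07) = -0.32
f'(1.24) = 0.06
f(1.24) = -0.03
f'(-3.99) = -0.02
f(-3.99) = -0.68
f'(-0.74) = 0.35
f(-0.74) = -0.77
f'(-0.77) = 0.32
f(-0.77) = -0.78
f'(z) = (3*exp(z) + 2)*(27*exp(3*z) + 4*exp(2*z))/(-9*exp(3*z) - 2*exp(2*z) - 3)^2 + 3*exp(z)/(-9*exp(3*z) - 2*exp(2*z) - 3)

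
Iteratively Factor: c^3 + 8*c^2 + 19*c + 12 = (c + 3)*(c^2 + 5*c + 4) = (c + 1)*(c + 3)*(c + 4)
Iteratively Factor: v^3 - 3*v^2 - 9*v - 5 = (v + 1)*(v^2 - 4*v - 5) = (v + 1)^2*(v - 5)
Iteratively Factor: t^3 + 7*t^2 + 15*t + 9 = (t + 1)*(t^2 + 6*t + 9) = (t + 1)*(t + 3)*(t + 3)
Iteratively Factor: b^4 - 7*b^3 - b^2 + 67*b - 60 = (b - 1)*(b^3 - 6*b^2 - 7*b + 60) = (b - 4)*(b - 1)*(b^2 - 2*b - 15) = (b - 4)*(b - 1)*(b + 3)*(b - 5)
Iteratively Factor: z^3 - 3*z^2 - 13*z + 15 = (z - 1)*(z^2 - 2*z - 15) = (z - 5)*(z - 1)*(z + 3)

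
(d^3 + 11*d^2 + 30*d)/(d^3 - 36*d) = (d + 5)/(d - 6)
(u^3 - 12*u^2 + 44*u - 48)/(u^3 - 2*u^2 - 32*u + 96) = (u^2 - 8*u + 12)/(u^2 + 2*u - 24)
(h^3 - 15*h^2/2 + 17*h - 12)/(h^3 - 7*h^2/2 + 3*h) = (h - 4)/h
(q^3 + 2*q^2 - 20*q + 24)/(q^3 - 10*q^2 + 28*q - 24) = (q + 6)/(q - 6)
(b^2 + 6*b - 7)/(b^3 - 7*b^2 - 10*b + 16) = (b + 7)/(b^2 - 6*b - 16)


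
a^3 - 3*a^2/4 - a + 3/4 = (a - 1)*(a - 3/4)*(a + 1)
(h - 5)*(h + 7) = h^2 + 2*h - 35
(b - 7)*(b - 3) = b^2 - 10*b + 21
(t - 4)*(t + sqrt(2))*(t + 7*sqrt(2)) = t^3 - 4*t^2 + 8*sqrt(2)*t^2 - 32*sqrt(2)*t + 14*t - 56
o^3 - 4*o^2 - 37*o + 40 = (o - 8)*(o - 1)*(o + 5)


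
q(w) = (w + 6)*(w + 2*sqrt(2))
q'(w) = 2*w + 2*sqrt(2) + 6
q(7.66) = 143.27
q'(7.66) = 24.15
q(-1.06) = 8.74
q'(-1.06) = 6.71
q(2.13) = 40.31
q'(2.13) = 13.09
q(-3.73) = -2.05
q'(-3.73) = 1.37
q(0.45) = 21.15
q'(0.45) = 9.73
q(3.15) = 54.70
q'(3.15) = 15.13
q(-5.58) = -1.16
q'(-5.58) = -2.33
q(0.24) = 19.15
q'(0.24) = 9.31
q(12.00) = 266.91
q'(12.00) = 32.83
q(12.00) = 266.91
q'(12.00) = 32.83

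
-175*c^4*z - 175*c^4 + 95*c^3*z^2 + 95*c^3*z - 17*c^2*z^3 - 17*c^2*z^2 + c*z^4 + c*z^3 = (-7*c + z)*(-5*c + z)^2*(c*z + c)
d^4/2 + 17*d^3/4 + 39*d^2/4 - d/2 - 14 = (d/2 + 1)*(d - 1)*(d + 7/2)*(d + 4)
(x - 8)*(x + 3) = x^2 - 5*x - 24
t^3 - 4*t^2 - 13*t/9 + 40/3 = (t - 3)*(t - 8/3)*(t + 5/3)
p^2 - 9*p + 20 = (p - 5)*(p - 4)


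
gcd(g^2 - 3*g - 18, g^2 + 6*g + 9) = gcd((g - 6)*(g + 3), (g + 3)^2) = g + 3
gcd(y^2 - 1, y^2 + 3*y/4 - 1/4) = y + 1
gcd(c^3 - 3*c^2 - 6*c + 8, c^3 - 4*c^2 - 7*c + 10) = c^2 + c - 2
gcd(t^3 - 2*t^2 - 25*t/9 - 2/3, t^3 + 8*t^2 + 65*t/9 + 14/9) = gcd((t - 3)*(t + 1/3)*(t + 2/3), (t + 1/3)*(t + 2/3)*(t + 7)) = t^2 + t + 2/9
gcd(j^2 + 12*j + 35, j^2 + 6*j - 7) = j + 7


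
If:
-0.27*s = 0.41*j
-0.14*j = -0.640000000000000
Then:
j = 4.57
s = -6.94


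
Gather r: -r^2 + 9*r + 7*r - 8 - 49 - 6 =-r^2 + 16*r - 63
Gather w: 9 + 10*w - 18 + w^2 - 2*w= w^2 + 8*w - 9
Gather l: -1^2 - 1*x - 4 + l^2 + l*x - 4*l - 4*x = l^2 + l*(x - 4) - 5*x - 5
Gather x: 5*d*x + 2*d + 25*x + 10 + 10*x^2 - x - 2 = 2*d + 10*x^2 + x*(5*d + 24) + 8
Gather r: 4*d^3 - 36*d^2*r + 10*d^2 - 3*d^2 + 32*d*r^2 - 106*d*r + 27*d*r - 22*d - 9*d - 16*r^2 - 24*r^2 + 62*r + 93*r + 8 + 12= 4*d^3 + 7*d^2 - 31*d + r^2*(32*d - 40) + r*(-36*d^2 - 79*d + 155) + 20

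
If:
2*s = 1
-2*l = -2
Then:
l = 1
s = 1/2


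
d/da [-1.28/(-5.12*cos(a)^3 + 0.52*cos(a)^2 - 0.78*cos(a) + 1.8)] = (19.6608*cos(a)^2 - 1.3312*cos(a) + 0.9984)*sin(a)/(5.12*cos(a)^3 - 0.52*cos(a)^2 + 0.78*cos(a) - 1.8)^2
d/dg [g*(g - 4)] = 2*g - 4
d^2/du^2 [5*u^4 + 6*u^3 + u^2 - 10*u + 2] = 60*u^2 + 36*u + 2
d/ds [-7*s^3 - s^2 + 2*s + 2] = -21*s^2 - 2*s + 2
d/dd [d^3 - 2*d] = 3*d^2 - 2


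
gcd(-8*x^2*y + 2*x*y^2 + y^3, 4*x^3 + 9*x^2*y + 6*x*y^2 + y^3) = 4*x + y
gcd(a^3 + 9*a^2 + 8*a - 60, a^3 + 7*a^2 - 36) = a^2 + 4*a - 12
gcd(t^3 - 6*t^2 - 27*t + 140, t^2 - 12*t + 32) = t - 4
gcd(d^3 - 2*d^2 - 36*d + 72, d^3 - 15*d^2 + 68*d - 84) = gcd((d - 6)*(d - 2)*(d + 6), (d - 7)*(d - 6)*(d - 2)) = d^2 - 8*d + 12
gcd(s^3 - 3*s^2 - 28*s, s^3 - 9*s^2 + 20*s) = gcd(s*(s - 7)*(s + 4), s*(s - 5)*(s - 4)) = s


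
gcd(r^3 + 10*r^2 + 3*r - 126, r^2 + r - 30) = r + 6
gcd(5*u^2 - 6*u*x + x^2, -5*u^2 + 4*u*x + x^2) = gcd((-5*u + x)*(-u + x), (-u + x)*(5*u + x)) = -u + x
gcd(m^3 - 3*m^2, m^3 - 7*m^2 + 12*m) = m^2 - 3*m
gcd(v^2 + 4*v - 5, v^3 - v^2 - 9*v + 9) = v - 1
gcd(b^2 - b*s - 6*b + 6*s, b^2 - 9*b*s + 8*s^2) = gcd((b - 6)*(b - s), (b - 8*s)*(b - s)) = -b + s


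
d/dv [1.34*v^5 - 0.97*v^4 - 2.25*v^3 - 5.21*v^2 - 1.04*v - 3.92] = 6.7*v^4 - 3.88*v^3 - 6.75*v^2 - 10.42*v - 1.04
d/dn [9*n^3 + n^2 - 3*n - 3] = 27*n^2 + 2*n - 3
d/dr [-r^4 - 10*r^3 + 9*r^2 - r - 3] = -4*r^3 - 30*r^2 + 18*r - 1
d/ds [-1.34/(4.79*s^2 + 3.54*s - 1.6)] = (12.8372*s + 4.7436)/(4.79*s^2 + 3.54*s - 1.6)^2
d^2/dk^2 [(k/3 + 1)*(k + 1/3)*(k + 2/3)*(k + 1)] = 4*k^2 + 10*k + 130/27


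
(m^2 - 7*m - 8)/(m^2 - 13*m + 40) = (m + 1)/(m - 5)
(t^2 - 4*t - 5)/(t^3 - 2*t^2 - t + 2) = (t - 5)/(t^2 - 3*t + 2)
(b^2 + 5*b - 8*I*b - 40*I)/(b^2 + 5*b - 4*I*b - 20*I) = (b - 8*I)/(b - 4*I)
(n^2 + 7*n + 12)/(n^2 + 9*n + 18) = (n + 4)/(n + 6)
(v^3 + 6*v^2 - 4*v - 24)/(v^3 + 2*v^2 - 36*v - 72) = (v - 2)/(v - 6)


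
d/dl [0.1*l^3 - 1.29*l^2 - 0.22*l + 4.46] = 0.3*l^2 - 2.58*l - 0.22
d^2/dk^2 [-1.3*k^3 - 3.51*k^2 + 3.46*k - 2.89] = -7.8*k - 7.02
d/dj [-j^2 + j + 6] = 1 - 2*j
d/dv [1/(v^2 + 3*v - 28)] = (-2*v - 3)/(v^2 + 3*v - 28)^2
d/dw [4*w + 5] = 4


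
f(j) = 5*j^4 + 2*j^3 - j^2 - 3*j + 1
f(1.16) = 8.35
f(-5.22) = 3417.31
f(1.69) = 43.51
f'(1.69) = 107.29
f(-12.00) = 100117.00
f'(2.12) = 210.29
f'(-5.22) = -2673.80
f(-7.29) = 13316.36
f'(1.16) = 33.97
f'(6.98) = 7076.73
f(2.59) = 246.26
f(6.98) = 12479.86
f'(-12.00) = -33675.00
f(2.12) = 110.20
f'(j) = 20*j^3 + 6*j^2 - 2*j - 3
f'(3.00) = 585.00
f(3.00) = 442.00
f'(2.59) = 379.55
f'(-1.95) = -124.58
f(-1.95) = 60.51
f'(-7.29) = -7417.97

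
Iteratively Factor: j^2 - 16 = (j - 4)*(j + 4)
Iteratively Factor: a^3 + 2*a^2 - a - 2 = (a + 2)*(a^2 - 1) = (a - 1)*(a + 2)*(a + 1)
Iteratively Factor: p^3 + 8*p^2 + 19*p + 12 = (p + 1)*(p^2 + 7*p + 12) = (p + 1)*(p + 4)*(p + 3)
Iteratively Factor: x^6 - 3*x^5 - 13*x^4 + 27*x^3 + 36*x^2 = (x - 4)*(x^5 + x^4 - 9*x^3 - 9*x^2) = (x - 4)*(x + 3)*(x^4 - 2*x^3 - 3*x^2) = x*(x - 4)*(x + 3)*(x^3 - 2*x^2 - 3*x) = x*(x - 4)*(x - 3)*(x + 3)*(x^2 + x) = x*(x - 4)*(x - 3)*(x + 1)*(x + 3)*(x)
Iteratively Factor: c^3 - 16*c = (c + 4)*(c^2 - 4*c) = c*(c + 4)*(c - 4)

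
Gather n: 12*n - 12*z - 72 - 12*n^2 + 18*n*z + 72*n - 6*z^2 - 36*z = -12*n^2 + n*(18*z + 84) - 6*z^2 - 48*z - 72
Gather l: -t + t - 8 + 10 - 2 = 0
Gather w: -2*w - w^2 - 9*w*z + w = -w^2 + w*(-9*z - 1)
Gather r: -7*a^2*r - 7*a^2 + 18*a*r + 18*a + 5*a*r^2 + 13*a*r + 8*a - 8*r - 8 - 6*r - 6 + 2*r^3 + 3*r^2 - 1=-7*a^2 + 26*a + 2*r^3 + r^2*(5*a + 3) + r*(-7*a^2 + 31*a - 14) - 15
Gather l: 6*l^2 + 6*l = 6*l^2 + 6*l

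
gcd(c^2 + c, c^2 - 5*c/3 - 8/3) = c + 1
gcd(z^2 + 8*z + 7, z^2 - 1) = z + 1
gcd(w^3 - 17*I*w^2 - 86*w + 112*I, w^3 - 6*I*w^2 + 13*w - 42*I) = w^2 - 9*I*w - 14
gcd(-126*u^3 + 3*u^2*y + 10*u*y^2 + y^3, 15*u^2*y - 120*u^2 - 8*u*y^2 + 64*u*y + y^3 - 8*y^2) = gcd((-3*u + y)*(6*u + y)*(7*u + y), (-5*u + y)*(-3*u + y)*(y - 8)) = -3*u + y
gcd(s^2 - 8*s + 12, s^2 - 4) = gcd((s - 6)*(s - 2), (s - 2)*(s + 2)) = s - 2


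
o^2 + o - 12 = (o - 3)*(o + 4)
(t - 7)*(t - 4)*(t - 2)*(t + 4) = t^4 - 9*t^3 - 2*t^2 + 144*t - 224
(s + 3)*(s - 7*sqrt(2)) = s^2 - 7*sqrt(2)*s + 3*s - 21*sqrt(2)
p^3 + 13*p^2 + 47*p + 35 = (p + 1)*(p + 5)*(p + 7)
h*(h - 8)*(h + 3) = h^3 - 5*h^2 - 24*h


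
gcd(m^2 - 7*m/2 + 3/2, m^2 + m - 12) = m - 3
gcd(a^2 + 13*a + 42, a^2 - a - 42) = a + 6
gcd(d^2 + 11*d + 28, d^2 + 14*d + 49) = d + 7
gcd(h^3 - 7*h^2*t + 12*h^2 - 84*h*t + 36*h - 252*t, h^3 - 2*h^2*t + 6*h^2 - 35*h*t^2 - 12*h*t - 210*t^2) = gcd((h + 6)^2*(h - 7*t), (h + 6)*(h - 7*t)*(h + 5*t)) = -h^2 + 7*h*t - 6*h + 42*t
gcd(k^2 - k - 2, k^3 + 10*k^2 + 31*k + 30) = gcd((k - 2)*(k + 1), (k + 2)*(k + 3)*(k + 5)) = 1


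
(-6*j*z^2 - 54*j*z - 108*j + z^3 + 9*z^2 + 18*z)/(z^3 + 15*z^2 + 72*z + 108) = (-6*j + z)/(z + 6)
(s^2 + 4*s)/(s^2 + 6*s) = (s + 4)/(s + 6)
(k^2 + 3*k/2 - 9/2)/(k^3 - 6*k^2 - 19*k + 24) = (k - 3/2)/(k^2 - 9*k + 8)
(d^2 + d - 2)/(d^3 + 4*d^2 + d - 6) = 1/(d + 3)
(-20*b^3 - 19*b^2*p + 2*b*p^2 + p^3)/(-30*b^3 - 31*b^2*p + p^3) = (-4*b + p)/(-6*b + p)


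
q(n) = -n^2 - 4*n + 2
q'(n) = -2*n - 4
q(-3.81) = 2.72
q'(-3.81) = 3.62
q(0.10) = 1.59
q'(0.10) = -4.20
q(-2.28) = 5.92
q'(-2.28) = 0.56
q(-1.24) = 5.42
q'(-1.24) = -1.52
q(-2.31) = 5.90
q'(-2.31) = 0.62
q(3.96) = -29.52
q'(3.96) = -11.92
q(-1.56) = 5.81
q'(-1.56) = -0.88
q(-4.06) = 1.76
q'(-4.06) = 4.12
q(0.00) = 2.00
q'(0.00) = -4.00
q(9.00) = -115.00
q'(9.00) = -22.00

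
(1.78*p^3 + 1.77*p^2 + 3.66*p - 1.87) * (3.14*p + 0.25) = 5.5892*p^4 + 6.0028*p^3 + 11.9349*p^2 - 4.9568*p - 0.4675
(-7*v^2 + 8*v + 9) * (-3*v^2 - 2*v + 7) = 21*v^4 - 10*v^3 - 92*v^2 + 38*v + 63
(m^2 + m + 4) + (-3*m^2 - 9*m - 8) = -2*m^2 - 8*m - 4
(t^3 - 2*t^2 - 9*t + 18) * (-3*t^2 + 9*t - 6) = -3*t^5 + 15*t^4 + 3*t^3 - 123*t^2 + 216*t - 108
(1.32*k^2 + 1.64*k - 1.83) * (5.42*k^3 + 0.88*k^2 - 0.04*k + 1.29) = 7.1544*k^5 + 10.0504*k^4 - 8.5282*k^3 + 0.0268*k^2 + 2.1888*k - 2.3607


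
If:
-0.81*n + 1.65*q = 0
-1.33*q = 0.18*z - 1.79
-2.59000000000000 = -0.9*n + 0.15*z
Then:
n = 2.83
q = 1.39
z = -0.31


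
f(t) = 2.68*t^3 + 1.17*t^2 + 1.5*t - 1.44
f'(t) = 8.04*t^2 + 2.34*t + 1.5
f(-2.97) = -65.79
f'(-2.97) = 65.47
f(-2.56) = -42.58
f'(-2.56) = 48.20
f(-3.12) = -76.13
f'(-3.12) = 72.46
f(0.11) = -1.26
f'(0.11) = 1.85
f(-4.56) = -238.07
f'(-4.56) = 158.01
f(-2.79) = -54.72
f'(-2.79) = 57.56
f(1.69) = 17.37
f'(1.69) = 28.42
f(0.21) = -1.05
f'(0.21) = 2.35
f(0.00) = -1.44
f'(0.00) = 1.50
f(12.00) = 4816.08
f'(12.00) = 1187.34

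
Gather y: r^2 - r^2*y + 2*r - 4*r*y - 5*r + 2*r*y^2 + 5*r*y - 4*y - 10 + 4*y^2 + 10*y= r^2 - 3*r + y^2*(2*r + 4) + y*(-r^2 + r + 6) - 10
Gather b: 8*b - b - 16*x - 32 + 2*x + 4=7*b - 14*x - 28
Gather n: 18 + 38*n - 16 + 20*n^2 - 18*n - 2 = 20*n^2 + 20*n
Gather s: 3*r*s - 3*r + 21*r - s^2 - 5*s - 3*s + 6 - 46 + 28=18*r - s^2 + s*(3*r - 8) - 12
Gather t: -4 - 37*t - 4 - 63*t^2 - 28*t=-63*t^2 - 65*t - 8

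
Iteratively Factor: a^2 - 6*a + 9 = (a - 3)*(a - 3)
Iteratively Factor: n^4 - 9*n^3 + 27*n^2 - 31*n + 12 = (n - 1)*(n^3 - 8*n^2 + 19*n - 12) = (n - 4)*(n - 1)*(n^2 - 4*n + 3) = (n - 4)*(n - 3)*(n - 1)*(n - 1)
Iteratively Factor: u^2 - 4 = (u + 2)*(u - 2)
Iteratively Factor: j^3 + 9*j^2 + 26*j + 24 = (j + 3)*(j^2 + 6*j + 8) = (j + 3)*(j + 4)*(j + 2)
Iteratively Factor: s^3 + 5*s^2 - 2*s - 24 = (s + 3)*(s^2 + 2*s - 8) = (s + 3)*(s + 4)*(s - 2)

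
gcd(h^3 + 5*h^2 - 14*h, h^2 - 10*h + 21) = 1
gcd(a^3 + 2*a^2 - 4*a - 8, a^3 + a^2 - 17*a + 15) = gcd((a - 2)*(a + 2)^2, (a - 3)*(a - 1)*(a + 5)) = 1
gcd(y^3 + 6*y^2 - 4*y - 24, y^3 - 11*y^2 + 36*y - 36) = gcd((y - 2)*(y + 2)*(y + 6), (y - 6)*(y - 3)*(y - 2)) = y - 2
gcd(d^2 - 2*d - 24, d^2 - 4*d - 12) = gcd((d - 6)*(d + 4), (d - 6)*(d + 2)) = d - 6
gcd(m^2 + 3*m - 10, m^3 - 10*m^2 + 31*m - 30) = m - 2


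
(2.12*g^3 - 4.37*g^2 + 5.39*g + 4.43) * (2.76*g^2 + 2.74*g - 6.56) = 5.8512*g^5 - 6.2524*g^4 - 11.0046*g^3 + 55.6626*g^2 - 23.2202*g - 29.0608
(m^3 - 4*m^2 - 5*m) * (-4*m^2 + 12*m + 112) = -4*m^5 + 28*m^4 + 84*m^3 - 508*m^2 - 560*m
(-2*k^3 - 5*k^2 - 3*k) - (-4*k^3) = 2*k^3 - 5*k^2 - 3*k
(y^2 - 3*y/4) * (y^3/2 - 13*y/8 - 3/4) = y^5/2 - 3*y^4/8 - 13*y^3/8 + 15*y^2/32 + 9*y/16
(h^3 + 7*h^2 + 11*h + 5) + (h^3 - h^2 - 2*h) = 2*h^3 + 6*h^2 + 9*h + 5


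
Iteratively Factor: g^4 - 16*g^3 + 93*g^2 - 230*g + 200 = (g - 4)*(g^3 - 12*g^2 + 45*g - 50) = (g - 5)*(g - 4)*(g^2 - 7*g + 10) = (g - 5)^2*(g - 4)*(g - 2)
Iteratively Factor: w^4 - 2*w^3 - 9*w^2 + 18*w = (w)*(w^3 - 2*w^2 - 9*w + 18) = w*(w - 3)*(w^2 + w - 6) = w*(w - 3)*(w + 3)*(w - 2)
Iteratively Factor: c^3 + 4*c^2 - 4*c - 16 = (c - 2)*(c^2 + 6*c + 8) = (c - 2)*(c + 4)*(c + 2)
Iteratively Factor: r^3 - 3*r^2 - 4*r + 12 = (r + 2)*(r^2 - 5*r + 6) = (r - 2)*(r + 2)*(r - 3)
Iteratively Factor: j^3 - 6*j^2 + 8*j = (j)*(j^2 - 6*j + 8) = j*(j - 2)*(j - 4)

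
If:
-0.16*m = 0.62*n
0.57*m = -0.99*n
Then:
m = 0.00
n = 0.00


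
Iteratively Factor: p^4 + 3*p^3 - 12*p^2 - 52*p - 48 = (p + 2)*(p^3 + p^2 - 14*p - 24) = (p + 2)*(p + 3)*(p^2 - 2*p - 8) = (p + 2)^2*(p + 3)*(p - 4)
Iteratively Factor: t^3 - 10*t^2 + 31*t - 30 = (t - 3)*(t^2 - 7*t + 10) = (t - 3)*(t - 2)*(t - 5)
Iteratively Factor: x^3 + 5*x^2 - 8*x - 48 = (x + 4)*(x^2 + x - 12) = (x - 3)*(x + 4)*(x + 4)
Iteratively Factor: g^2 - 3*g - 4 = (g - 4)*(g + 1)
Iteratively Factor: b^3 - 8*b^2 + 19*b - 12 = (b - 4)*(b^2 - 4*b + 3) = (b - 4)*(b - 1)*(b - 3)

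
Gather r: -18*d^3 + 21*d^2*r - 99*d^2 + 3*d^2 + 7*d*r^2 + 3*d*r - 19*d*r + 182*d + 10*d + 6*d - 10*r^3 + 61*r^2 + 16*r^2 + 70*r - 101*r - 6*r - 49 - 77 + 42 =-18*d^3 - 96*d^2 + 198*d - 10*r^3 + r^2*(7*d + 77) + r*(21*d^2 - 16*d - 37) - 84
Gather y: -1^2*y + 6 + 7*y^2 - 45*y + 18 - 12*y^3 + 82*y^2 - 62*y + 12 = -12*y^3 + 89*y^2 - 108*y + 36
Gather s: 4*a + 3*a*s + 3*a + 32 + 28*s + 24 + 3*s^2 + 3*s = 7*a + 3*s^2 + s*(3*a + 31) + 56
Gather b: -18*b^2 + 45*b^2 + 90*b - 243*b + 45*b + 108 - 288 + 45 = 27*b^2 - 108*b - 135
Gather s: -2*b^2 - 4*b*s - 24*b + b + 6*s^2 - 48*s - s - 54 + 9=-2*b^2 - 23*b + 6*s^2 + s*(-4*b - 49) - 45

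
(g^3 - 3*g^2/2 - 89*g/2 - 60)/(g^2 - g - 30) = (g^2 - 13*g/2 - 12)/(g - 6)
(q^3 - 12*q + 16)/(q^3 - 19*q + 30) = (q^3 - 12*q + 16)/(q^3 - 19*q + 30)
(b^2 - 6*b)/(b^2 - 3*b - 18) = b/(b + 3)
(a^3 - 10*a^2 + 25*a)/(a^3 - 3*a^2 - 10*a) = (a - 5)/(a + 2)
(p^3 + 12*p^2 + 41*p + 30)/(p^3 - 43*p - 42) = (p + 5)/(p - 7)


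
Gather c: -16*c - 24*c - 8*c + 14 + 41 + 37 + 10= 102 - 48*c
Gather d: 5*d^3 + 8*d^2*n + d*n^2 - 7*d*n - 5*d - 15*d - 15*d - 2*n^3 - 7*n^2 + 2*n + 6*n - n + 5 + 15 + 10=5*d^3 + 8*d^2*n + d*(n^2 - 7*n - 35) - 2*n^3 - 7*n^2 + 7*n + 30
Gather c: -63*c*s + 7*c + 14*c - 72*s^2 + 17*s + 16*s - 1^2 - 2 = c*(21 - 63*s) - 72*s^2 + 33*s - 3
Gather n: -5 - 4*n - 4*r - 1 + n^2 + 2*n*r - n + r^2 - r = n^2 + n*(2*r - 5) + r^2 - 5*r - 6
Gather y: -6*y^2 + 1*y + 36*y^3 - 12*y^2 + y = 36*y^3 - 18*y^2 + 2*y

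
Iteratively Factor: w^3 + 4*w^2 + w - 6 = (w + 2)*(w^2 + 2*w - 3) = (w - 1)*(w + 2)*(w + 3)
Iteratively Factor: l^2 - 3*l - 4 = (l - 4)*(l + 1)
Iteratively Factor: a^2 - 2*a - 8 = (a + 2)*(a - 4)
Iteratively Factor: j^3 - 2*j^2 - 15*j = (j)*(j^2 - 2*j - 15) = j*(j + 3)*(j - 5)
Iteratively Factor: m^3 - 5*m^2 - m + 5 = (m - 5)*(m^2 - 1) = (m - 5)*(m + 1)*(m - 1)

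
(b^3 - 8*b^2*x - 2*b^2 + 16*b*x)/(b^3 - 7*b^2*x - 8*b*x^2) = (b - 2)/(b + x)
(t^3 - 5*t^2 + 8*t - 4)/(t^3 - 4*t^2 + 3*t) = (t^2 - 4*t + 4)/(t*(t - 3))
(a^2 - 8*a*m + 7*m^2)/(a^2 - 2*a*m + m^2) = (a - 7*m)/(a - m)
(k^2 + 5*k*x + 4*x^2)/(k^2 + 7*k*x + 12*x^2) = (k + x)/(k + 3*x)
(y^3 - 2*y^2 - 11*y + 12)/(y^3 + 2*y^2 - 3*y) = (y - 4)/y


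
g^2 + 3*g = g*(g + 3)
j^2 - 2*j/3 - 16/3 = (j - 8/3)*(j + 2)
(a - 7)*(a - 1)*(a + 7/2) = a^3 - 9*a^2/2 - 21*a + 49/2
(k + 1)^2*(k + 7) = k^3 + 9*k^2 + 15*k + 7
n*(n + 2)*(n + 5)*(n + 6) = n^4 + 13*n^3 + 52*n^2 + 60*n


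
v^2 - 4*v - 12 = (v - 6)*(v + 2)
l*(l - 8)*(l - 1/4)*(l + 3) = l^4 - 21*l^3/4 - 91*l^2/4 + 6*l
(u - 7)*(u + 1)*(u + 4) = u^3 - 2*u^2 - 31*u - 28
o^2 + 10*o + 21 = (o + 3)*(o + 7)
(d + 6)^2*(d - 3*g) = d^3 - 3*d^2*g + 12*d^2 - 36*d*g + 36*d - 108*g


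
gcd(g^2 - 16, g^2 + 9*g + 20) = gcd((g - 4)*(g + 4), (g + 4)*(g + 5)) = g + 4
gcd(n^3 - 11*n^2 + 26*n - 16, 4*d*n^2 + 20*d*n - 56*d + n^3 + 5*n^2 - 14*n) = n - 2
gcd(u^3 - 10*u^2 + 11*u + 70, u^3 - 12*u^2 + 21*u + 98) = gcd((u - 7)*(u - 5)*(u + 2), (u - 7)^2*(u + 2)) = u^2 - 5*u - 14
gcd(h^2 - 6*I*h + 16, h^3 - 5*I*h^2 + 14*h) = h + 2*I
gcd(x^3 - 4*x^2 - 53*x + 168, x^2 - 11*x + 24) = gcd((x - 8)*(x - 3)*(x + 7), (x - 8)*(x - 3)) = x^2 - 11*x + 24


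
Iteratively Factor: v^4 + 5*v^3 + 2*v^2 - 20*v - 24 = (v + 2)*(v^3 + 3*v^2 - 4*v - 12) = (v + 2)^2*(v^2 + v - 6) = (v + 2)^2*(v + 3)*(v - 2)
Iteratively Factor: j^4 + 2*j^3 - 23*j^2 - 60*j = (j - 5)*(j^3 + 7*j^2 + 12*j) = (j - 5)*(j + 4)*(j^2 + 3*j) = j*(j - 5)*(j + 4)*(j + 3)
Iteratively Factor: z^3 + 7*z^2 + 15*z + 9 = (z + 3)*(z^2 + 4*z + 3) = (z + 3)^2*(z + 1)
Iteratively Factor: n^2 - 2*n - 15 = (n + 3)*(n - 5)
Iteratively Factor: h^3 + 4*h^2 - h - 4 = (h + 1)*(h^2 + 3*h - 4) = (h - 1)*(h + 1)*(h + 4)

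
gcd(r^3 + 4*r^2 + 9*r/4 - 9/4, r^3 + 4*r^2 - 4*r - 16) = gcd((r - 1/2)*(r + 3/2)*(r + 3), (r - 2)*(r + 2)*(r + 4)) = 1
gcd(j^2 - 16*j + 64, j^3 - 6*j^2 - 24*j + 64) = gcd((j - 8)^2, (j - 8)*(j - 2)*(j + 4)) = j - 8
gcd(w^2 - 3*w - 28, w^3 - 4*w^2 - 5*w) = 1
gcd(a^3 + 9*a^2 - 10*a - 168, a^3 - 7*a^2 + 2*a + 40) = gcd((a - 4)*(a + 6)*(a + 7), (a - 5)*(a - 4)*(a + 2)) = a - 4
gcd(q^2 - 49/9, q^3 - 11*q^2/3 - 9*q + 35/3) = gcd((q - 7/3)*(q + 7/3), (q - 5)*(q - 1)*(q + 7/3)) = q + 7/3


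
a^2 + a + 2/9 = (a + 1/3)*(a + 2/3)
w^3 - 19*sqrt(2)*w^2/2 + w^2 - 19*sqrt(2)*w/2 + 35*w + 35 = (w + 1)*(w - 7*sqrt(2))*(w - 5*sqrt(2)/2)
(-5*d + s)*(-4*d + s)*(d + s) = 20*d^3 + 11*d^2*s - 8*d*s^2 + s^3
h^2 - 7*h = h*(h - 7)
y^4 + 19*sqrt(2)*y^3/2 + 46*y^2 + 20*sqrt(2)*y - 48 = (y - sqrt(2)/2)*(y + 2*sqrt(2))^2*(y + 6*sqrt(2))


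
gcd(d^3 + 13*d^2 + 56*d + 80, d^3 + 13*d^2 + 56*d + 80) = d^3 + 13*d^2 + 56*d + 80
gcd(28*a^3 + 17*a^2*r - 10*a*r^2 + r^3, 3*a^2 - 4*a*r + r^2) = 1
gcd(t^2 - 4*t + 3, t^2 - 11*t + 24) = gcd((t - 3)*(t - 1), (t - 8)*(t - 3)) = t - 3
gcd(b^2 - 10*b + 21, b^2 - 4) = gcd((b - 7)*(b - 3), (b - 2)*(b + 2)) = 1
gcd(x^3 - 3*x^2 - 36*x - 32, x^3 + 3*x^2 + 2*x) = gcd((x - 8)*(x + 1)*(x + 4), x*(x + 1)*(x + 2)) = x + 1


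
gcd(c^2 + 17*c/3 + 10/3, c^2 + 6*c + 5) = c + 5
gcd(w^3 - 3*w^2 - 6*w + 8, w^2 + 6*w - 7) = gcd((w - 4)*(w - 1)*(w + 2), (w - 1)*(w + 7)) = w - 1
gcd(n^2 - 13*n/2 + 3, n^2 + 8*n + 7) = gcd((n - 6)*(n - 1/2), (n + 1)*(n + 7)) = 1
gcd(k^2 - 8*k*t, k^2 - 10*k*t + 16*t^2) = -k + 8*t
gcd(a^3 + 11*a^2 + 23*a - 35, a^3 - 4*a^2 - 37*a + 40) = a^2 + 4*a - 5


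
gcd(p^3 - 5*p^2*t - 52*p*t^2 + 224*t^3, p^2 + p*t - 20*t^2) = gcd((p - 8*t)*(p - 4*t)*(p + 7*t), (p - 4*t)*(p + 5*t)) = p - 4*t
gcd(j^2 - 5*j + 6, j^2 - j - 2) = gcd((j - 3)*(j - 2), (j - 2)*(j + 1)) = j - 2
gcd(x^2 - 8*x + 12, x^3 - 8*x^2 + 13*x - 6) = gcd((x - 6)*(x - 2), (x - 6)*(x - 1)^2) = x - 6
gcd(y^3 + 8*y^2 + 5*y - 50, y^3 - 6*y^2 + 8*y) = y - 2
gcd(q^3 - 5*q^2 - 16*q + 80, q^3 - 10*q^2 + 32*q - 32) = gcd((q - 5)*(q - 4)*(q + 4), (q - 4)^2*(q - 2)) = q - 4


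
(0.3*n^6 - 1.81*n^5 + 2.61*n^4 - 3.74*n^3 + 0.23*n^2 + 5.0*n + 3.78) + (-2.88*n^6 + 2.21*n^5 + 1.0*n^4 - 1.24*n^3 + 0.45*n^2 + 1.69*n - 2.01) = -2.58*n^6 + 0.4*n^5 + 3.61*n^4 - 4.98*n^3 + 0.68*n^2 + 6.69*n + 1.77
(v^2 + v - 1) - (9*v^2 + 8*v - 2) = -8*v^2 - 7*v + 1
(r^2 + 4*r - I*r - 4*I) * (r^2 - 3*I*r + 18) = r^4 + 4*r^3 - 4*I*r^3 + 15*r^2 - 16*I*r^2 + 60*r - 18*I*r - 72*I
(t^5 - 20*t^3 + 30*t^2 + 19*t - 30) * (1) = t^5 - 20*t^3 + 30*t^2 + 19*t - 30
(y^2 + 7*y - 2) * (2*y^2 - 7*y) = 2*y^4 + 7*y^3 - 53*y^2 + 14*y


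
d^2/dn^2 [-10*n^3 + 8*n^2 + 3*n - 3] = 16 - 60*n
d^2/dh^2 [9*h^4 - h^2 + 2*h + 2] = 108*h^2 - 2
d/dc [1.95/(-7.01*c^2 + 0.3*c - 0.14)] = (27.339*c - 0.585)/(7.01*c^2 - 0.3*c + 0.14)^2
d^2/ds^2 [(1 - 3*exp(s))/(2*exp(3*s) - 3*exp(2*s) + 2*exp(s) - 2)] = (-48*exp(6*s) + 90*exp(5*s) - 45*exp(4*s) - 130*exp(3*s) + 126*exp(2*s) - 32*exp(s) - 8)*exp(s)/(8*exp(9*s) - 36*exp(8*s) + 78*exp(7*s) - 123*exp(6*s) + 150*exp(5*s) - 138*exp(4*s) + 104*exp(3*s) - 60*exp(2*s) + 24*exp(s) - 8)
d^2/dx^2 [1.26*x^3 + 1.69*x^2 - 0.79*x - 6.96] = 7.56*x + 3.38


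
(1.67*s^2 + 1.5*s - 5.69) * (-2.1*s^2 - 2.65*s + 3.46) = -3.507*s^4 - 7.5755*s^3 + 13.7522*s^2 + 20.2685*s - 19.6874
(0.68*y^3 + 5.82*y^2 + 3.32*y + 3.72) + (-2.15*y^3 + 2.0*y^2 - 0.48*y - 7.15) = -1.47*y^3 + 7.82*y^2 + 2.84*y - 3.43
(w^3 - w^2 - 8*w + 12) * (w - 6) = w^4 - 7*w^3 - 2*w^2 + 60*w - 72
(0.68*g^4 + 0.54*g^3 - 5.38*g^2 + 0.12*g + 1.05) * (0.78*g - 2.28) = 0.5304*g^5 - 1.1292*g^4 - 5.4276*g^3 + 12.36*g^2 + 0.5454*g - 2.394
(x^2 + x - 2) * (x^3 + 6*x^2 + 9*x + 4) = x^5 + 7*x^4 + 13*x^3 + x^2 - 14*x - 8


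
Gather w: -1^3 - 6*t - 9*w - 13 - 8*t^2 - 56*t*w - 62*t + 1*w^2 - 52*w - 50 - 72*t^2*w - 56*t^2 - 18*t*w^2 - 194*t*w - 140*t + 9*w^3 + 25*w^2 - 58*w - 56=-64*t^2 - 208*t + 9*w^3 + w^2*(26 - 18*t) + w*(-72*t^2 - 250*t - 119) - 120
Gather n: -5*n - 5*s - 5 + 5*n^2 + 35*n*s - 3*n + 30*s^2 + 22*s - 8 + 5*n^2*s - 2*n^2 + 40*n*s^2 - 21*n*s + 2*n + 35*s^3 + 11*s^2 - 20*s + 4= n^2*(5*s + 3) + n*(40*s^2 + 14*s - 6) + 35*s^3 + 41*s^2 - 3*s - 9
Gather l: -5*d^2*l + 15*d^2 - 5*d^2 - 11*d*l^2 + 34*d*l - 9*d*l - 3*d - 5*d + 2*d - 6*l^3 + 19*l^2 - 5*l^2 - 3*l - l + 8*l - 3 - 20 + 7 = 10*d^2 - 6*d - 6*l^3 + l^2*(14 - 11*d) + l*(-5*d^2 + 25*d + 4) - 16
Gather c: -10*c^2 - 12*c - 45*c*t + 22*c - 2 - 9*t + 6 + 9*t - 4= -10*c^2 + c*(10 - 45*t)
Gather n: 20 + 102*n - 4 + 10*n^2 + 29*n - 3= 10*n^2 + 131*n + 13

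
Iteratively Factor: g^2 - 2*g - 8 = (g + 2)*(g - 4)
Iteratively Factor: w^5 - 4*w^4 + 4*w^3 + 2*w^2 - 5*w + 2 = (w - 2)*(w^4 - 2*w^3 + 2*w - 1) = (w - 2)*(w - 1)*(w^3 - w^2 - w + 1) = (w - 2)*(w - 1)*(w + 1)*(w^2 - 2*w + 1) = (w - 2)*(w - 1)^2*(w + 1)*(w - 1)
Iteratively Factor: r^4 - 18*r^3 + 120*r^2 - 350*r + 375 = (r - 5)*(r^3 - 13*r^2 + 55*r - 75) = (r - 5)^2*(r^2 - 8*r + 15) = (r - 5)^3*(r - 3)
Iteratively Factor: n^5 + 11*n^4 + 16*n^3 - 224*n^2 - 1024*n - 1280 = (n + 4)*(n^4 + 7*n^3 - 12*n^2 - 176*n - 320) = (n - 5)*(n + 4)*(n^3 + 12*n^2 + 48*n + 64) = (n - 5)*(n + 4)^2*(n^2 + 8*n + 16) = (n - 5)*(n + 4)^3*(n + 4)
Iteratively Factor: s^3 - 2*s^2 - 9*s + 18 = (s - 2)*(s^2 - 9) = (s - 3)*(s - 2)*(s + 3)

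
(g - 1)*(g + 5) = g^2 + 4*g - 5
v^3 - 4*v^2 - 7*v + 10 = (v - 5)*(v - 1)*(v + 2)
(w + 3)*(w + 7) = w^2 + 10*w + 21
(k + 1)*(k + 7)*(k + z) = k^3 + k^2*z + 8*k^2 + 8*k*z + 7*k + 7*z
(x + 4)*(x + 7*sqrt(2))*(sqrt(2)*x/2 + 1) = sqrt(2)*x^3/2 + 2*sqrt(2)*x^2 + 8*x^2 + 7*sqrt(2)*x + 32*x + 28*sqrt(2)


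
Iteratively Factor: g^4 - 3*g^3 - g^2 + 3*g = (g - 1)*(g^3 - 2*g^2 - 3*g) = g*(g - 1)*(g^2 - 2*g - 3) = g*(g - 1)*(g + 1)*(g - 3)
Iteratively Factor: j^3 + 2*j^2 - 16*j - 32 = (j - 4)*(j^2 + 6*j + 8) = (j - 4)*(j + 4)*(j + 2)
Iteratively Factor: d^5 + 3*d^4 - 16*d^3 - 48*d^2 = (d)*(d^4 + 3*d^3 - 16*d^2 - 48*d) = d^2*(d^3 + 3*d^2 - 16*d - 48) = d^2*(d + 4)*(d^2 - d - 12) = d^2*(d - 4)*(d + 4)*(d + 3)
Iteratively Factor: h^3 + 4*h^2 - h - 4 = (h - 1)*(h^2 + 5*h + 4) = (h - 1)*(h + 1)*(h + 4)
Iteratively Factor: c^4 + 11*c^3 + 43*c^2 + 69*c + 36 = (c + 3)*(c^3 + 8*c^2 + 19*c + 12) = (c + 3)^2*(c^2 + 5*c + 4) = (c + 1)*(c + 3)^2*(c + 4)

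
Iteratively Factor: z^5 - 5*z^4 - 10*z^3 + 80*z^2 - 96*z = (z + 4)*(z^4 - 9*z^3 + 26*z^2 - 24*z) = z*(z + 4)*(z^3 - 9*z^2 + 26*z - 24) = z*(z - 3)*(z + 4)*(z^2 - 6*z + 8) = z*(z - 3)*(z - 2)*(z + 4)*(z - 4)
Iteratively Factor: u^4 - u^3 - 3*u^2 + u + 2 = (u + 1)*(u^3 - 2*u^2 - u + 2) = (u - 1)*(u + 1)*(u^2 - u - 2) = (u - 1)*(u + 1)^2*(u - 2)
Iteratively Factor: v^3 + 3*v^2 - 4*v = (v - 1)*(v^2 + 4*v) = (v - 1)*(v + 4)*(v)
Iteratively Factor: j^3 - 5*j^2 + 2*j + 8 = (j - 4)*(j^2 - j - 2) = (j - 4)*(j - 2)*(j + 1)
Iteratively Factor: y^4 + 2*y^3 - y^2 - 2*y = (y + 2)*(y^3 - y) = y*(y + 2)*(y^2 - 1) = y*(y - 1)*(y + 2)*(y + 1)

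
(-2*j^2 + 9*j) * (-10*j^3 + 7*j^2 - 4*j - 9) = 20*j^5 - 104*j^4 + 71*j^3 - 18*j^2 - 81*j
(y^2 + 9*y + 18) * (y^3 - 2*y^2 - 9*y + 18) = y^5 + 7*y^4 - 9*y^3 - 99*y^2 + 324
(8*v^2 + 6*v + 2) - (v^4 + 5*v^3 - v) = -v^4 - 5*v^3 + 8*v^2 + 7*v + 2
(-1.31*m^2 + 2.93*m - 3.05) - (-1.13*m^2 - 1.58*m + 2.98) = -0.18*m^2 + 4.51*m - 6.03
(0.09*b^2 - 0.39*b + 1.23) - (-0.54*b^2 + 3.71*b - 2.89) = 0.63*b^2 - 4.1*b + 4.12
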